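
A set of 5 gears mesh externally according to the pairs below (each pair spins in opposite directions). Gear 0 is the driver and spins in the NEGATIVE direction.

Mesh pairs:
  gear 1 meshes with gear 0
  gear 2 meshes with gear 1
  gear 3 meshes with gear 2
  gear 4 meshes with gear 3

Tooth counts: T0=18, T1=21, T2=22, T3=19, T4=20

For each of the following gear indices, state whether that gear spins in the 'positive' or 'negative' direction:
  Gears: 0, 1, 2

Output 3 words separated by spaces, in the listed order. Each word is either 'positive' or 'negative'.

Gear 0 (driver): negative (depth 0)
  gear 1: meshes with gear 0 -> depth 1 -> positive (opposite of gear 0)
  gear 2: meshes with gear 1 -> depth 2 -> negative (opposite of gear 1)
  gear 3: meshes with gear 2 -> depth 3 -> positive (opposite of gear 2)
  gear 4: meshes with gear 3 -> depth 4 -> negative (opposite of gear 3)
Queried indices 0, 1, 2 -> negative, positive, negative

Answer: negative positive negative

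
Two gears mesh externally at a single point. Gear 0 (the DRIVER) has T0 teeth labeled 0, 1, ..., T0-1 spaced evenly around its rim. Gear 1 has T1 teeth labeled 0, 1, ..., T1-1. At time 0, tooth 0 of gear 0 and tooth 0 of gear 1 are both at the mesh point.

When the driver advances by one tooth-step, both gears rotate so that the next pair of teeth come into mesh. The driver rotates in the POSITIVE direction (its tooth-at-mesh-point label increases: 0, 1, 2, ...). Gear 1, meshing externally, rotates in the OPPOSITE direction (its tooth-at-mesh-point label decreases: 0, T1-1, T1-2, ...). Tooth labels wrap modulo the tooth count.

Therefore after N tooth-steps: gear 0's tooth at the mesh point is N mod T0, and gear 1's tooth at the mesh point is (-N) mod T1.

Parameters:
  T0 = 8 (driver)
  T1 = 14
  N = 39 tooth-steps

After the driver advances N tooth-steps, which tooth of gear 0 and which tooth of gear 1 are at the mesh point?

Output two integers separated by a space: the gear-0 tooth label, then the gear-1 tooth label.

Gear 0 (driver, T0=8): tooth at mesh = N mod T0
  39 = 4 * 8 + 7, so 39 mod 8 = 7
  gear 0 tooth = 7
Gear 1 (driven, T1=14): tooth at mesh = (-N) mod T1
  39 = 2 * 14 + 11, so 39 mod 14 = 11
  (-39) mod 14 = (-11) mod 14 = 14 - 11 = 3
Mesh after 39 steps: gear-0 tooth 7 meets gear-1 tooth 3

Answer: 7 3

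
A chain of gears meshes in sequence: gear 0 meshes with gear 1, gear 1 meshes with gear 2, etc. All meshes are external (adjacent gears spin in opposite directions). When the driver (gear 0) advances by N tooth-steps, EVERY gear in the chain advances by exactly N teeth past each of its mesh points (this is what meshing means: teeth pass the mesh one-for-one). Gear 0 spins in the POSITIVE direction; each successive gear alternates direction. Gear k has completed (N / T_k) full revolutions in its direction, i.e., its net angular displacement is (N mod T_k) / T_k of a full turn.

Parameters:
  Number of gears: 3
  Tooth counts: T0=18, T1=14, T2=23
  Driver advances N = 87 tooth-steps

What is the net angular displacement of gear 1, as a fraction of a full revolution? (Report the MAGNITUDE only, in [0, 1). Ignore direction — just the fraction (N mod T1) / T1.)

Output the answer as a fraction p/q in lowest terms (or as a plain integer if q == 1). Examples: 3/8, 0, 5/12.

Chain of 3 gears, tooth counts: [18, 14, 23]
  gear 0: T0=18, direction=positive, advance = 87 mod 18 = 15 teeth = 15/18 turn
  gear 1: T1=14, direction=negative, advance = 87 mod 14 = 3 teeth = 3/14 turn
  gear 2: T2=23, direction=positive, advance = 87 mod 23 = 18 teeth = 18/23 turn
Gear 1: 87 mod 14 = 3
Fraction = 3 / 14 = 3/14 (gcd(3,14)=1) = 3/14

Answer: 3/14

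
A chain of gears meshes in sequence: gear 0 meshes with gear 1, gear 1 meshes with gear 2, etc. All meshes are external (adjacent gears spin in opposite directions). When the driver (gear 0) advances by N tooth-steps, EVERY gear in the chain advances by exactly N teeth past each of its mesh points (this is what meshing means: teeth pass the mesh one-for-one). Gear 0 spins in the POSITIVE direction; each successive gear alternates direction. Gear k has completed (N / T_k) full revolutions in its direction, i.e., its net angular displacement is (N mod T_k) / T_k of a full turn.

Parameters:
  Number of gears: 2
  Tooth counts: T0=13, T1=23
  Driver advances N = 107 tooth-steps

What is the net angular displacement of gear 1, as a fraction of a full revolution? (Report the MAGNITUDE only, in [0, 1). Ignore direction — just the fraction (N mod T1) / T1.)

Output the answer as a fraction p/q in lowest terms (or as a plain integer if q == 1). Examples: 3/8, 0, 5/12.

Chain of 2 gears, tooth counts: [13, 23]
  gear 0: T0=13, direction=positive, advance = 107 mod 13 = 3 teeth = 3/13 turn
  gear 1: T1=23, direction=negative, advance = 107 mod 23 = 15 teeth = 15/23 turn
Gear 1: 107 mod 23 = 15
Fraction = 15 / 23 = 15/23 (gcd(15,23)=1) = 15/23

Answer: 15/23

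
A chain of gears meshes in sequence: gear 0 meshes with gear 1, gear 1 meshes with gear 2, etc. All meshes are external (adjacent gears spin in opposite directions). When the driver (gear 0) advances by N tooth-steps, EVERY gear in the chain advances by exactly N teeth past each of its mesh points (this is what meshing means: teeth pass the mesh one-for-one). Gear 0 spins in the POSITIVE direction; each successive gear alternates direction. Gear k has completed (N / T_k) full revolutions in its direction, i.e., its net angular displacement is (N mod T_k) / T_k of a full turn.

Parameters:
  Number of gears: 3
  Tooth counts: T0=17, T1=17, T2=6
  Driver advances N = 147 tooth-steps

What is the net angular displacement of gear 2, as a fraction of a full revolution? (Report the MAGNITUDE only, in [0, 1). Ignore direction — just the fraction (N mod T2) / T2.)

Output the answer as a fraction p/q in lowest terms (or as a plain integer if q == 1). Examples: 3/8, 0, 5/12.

Answer: 1/2

Derivation:
Chain of 3 gears, tooth counts: [17, 17, 6]
  gear 0: T0=17, direction=positive, advance = 147 mod 17 = 11 teeth = 11/17 turn
  gear 1: T1=17, direction=negative, advance = 147 mod 17 = 11 teeth = 11/17 turn
  gear 2: T2=6, direction=positive, advance = 147 mod 6 = 3 teeth = 3/6 turn
Gear 2: 147 mod 6 = 3
Fraction = 3 / 6 = 1/2 (gcd(3,6)=3) = 1/2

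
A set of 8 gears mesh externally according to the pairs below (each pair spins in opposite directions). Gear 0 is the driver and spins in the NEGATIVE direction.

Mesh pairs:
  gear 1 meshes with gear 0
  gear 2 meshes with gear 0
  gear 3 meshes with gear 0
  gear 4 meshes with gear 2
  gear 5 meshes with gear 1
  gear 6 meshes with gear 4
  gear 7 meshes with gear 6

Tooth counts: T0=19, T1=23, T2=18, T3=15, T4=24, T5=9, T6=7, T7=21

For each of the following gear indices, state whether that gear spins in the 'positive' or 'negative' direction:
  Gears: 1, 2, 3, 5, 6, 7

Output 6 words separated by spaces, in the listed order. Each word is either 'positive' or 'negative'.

Gear 0 (driver): negative (depth 0)
  gear 1: meshes with gear 0 -> depth 1 -> positive (opposite of gear 0)
  gear 2: meshes with gear 0 -> depth 1 -> positive (opposite of gear 0)
  gear 3: meshes with gear 0 -> depth 1 -> positive (opposite of gear 0)
  gear 4: meshes with gear 2 -> depth 2 -> negative (opposite of gear 2)
  gear 5: meshes with gear 1 -> depth 2 -> negative (opposite of gear 1)
  gear 6: meshes with gear 4 -> depth 3 -> positive (opposite of gear 4)
  gear 7: meshes with gear 6 -> depth 4 -> negative (opposite of gear 6)
Queried indices 1, 2, 3, 5, 6, 7 -> positive, positive, positive, negative, positive, negative

Answer: positive positive positive negative positive negative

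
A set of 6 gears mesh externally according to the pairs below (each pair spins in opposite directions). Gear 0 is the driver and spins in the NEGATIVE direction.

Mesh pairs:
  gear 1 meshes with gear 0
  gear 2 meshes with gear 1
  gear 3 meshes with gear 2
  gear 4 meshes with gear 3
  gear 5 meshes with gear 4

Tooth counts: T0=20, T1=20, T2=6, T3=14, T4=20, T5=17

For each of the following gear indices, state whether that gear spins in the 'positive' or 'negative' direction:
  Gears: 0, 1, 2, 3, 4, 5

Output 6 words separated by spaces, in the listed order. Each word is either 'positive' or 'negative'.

Answer: negative positive negative positive negative positive

Derivation:
Gear 0 (driver): negative (depth 0)
  gear 1: meshes with gear 0 -> depth 1 -> positive (opposite of gear 0)
  gear 2: meshes with gear 1 -> depth 2 -> negative (opposite of gear 1)
  gear 3: meshes with gear 2 -> depth 3 -> positive (opposite of gear 2)
  gear 4: meshes with gear 3 -> depth 4 -> negative (opposite of gear 3)
  gear 5: meshes with gear 4 -> depth 5 -> positive (opposite of gear 4)
Queried indices 0, 1, 2, 3, 4, 5 -> negative, positive, negative, positive, negative, positive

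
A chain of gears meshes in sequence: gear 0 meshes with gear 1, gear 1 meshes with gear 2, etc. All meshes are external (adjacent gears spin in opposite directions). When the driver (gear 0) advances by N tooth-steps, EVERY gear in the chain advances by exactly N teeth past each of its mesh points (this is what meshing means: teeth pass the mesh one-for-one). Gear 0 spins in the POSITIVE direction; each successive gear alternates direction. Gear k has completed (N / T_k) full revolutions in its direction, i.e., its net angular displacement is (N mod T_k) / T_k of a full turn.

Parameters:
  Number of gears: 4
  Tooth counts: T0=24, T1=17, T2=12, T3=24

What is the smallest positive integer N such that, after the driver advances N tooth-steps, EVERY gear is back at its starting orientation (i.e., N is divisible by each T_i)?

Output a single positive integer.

Gear k returns to start when N is a multiple of T_k.
All gears at start simultaneously when N is a common multiple of [24, 17, 12, 24]; the smallest such N is lcm(24, 17, 12, 24).
Start: lcm = T0 = 24
Fold in T1=17: gcd(24, 17) = 1; lcm(24, 17) = 24 * 17 / 1 = 408 / 1 = 408
Fold in T2=12: gcd(408, 12) = 12; lcm(408, 12) = 408 * 12 / 12 = 4896 / 12 = 408
Fold in T3=24: gcd(408, 24) = 24; lcm(408, 24) = 408 * 24 / 24 = 9792 / 24 = 408
Full cycle length = 408

Answer: 408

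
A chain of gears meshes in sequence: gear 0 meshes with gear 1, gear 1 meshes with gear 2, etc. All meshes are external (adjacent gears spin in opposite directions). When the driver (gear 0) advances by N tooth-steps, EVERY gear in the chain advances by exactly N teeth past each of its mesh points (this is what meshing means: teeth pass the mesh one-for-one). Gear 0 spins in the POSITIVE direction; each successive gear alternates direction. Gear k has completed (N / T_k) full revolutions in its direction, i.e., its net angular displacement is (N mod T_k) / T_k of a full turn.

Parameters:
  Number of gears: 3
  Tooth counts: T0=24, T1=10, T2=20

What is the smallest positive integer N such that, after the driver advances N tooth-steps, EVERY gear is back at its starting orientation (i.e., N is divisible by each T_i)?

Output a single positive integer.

Answer: 120

Derivation:
Gear k returns to start when N is a multiple of T_k.
All gears at start simultaneously when N is a common multiple of [24, 10, 20]; the smallest such N is lcm(24, 10, 20).
Start: lcm = T0 = 24
Fold in T1=10: gcd(24, 10) = 2; lcm(24, 10) = 24 * 10 / 2 = 240 / 2 = 120
Fold in T2=20: gcd(120, 20) = 20; lcm(120, 20) = 120 * 20 / 20 = 2400 / 20 = 120
Full cycle length = 120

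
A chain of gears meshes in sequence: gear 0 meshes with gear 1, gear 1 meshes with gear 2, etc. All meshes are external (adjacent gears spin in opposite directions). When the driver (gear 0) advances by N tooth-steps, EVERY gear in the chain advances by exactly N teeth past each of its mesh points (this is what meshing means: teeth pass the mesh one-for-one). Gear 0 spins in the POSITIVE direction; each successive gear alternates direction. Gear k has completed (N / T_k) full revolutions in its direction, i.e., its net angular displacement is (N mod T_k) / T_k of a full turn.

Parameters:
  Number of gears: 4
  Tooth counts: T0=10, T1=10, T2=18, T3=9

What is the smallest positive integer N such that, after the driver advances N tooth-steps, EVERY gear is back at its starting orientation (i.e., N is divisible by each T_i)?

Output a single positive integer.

Gear k returns to start when N is a multiple of T_k.
All gears at start simultaneously when N is a common multiple of [10, 10, 18, 9]; the smallest such N is lcm(10, 10, 18, 9).
Start: lcm = T0 = 10
Fold in T1=10: gcd(10, 10) = 10; lcm(10, 10) = 10 * 10 / 10 = 100 / 10 = 10
Fold in T2=18: gcd(10, 18) = 2; lcm(10, 18) = 10 * 18 / 2 = 180 / 2 = 90
Fold in T3=9: gcd(90, 9) = 9; lcm(90, 9) = 90 * 9 / 9 = 810 / 9 = 90
Full cycle length = 90

Answer: 90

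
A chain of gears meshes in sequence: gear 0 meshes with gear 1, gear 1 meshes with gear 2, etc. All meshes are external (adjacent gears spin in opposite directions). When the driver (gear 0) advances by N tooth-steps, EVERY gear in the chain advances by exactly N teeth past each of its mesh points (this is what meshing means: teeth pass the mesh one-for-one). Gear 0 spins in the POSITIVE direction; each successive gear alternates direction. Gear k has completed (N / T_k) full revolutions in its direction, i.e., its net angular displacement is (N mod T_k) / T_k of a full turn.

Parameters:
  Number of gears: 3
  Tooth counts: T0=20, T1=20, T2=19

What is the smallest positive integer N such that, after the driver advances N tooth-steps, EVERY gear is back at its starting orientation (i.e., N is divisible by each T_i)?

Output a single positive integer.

Answer: 380

Derivation:
Gear k returns to start when N is a multiple of T_k.
All gears at start simultaneously when N is a common multiple of [20, 20, 19]; the smallest such N is lcm(20, 20, 19).
Start: lcm = T0 = 20
Fold in T1=20: gcd(20, 20) = 20; lcm(20, 20) = 20 * 20 / 20 = 400 / 20 = 20
Fold in T2=19: gcd(20, 19) = 1; lcm(20, 19) = 20 * 19 / 1 = 380 / 1 = 380
Full cycle length = 380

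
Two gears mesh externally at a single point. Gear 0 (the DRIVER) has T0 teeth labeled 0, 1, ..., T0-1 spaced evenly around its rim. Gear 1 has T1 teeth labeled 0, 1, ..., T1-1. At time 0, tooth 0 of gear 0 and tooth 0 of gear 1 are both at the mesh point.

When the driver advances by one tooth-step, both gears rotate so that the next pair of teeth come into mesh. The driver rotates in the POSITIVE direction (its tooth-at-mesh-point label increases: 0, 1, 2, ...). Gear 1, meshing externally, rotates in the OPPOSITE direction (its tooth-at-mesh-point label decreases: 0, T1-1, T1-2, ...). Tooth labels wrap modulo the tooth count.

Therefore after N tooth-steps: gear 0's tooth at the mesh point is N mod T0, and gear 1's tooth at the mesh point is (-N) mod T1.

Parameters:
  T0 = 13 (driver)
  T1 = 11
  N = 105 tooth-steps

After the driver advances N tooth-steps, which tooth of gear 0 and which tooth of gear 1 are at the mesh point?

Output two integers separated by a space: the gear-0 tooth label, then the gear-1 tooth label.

Gear 0 (driver, T0=13): tooth at mesh = N mod T0
  105 = 8 * 13 + 1, so 105 mod 13 = 1
  gear 0 tooth = 1
Gear 1 (driven, T1=11): tooth at mesh = (-N) mod T1
  105 = 9 * 11 + 6, so 105 mod 11 = 6
  (-105) mod 11 = (-6) mod 11 = 11 - 6 = 5
Mesh after 105 steps: gear-0 tooth 1 meets gear-1 tooth 5

Answer: 1 5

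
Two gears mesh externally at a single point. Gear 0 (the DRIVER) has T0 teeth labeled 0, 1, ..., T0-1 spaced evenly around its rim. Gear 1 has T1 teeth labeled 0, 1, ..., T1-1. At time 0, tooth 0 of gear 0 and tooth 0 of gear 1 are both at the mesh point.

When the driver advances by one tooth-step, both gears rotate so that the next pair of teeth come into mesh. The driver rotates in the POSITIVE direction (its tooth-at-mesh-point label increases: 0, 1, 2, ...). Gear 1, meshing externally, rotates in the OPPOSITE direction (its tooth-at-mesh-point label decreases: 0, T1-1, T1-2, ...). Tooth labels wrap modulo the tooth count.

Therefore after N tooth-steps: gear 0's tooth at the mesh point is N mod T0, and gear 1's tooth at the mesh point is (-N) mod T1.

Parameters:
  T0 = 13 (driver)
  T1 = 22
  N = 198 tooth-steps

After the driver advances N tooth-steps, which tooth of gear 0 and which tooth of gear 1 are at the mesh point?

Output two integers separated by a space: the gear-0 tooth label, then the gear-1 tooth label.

Answer: 3 0

Derivation:
Gear 0 (driver, T0=13): tooth at mesh = N mod T0
  198 = 15 * 13 + 3, so 198 mod 13 = 3
  gear 0 tooth = 3
Gear 1 (driven, T1=22): tooth at mesh = (-N) mod T1
  198 = 9 * 22 + 0, so 198 mod 22 = 0
  (-198) mod 22 = 0
Mesh after 198 steps: gear-0 tooth 3 meets gear-1 tooth 0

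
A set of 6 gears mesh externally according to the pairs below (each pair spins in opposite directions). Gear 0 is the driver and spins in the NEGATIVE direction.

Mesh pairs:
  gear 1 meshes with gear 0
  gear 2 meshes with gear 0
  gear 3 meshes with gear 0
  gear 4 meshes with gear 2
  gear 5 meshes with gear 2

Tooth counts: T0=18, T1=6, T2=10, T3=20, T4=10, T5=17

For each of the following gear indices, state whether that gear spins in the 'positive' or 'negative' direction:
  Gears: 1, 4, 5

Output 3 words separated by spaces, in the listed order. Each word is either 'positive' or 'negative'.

Answer: positive negative negative

Derivation:
Gear 0 (driver): negative (depth 0)
  gear 1: meshes with gear 0 -> depth 1 -> positive (opposite of gear 0)
  gear 2: meshes with gear 0 -> depth 1 -> positive (opposite of gear 0)
  gear 3: meshes with gear 0 -> depth 1 -> positive (opposite of gear 0)
  gear 4: meshes with gear 2 -> depth 2 -> negative (opposite of gear 2)
  gear 5: meshes with gear 2 -> depth 2 -> negative (opposite of gear 2)
Queried indices 1, 4, 5 -> positive, negative, negative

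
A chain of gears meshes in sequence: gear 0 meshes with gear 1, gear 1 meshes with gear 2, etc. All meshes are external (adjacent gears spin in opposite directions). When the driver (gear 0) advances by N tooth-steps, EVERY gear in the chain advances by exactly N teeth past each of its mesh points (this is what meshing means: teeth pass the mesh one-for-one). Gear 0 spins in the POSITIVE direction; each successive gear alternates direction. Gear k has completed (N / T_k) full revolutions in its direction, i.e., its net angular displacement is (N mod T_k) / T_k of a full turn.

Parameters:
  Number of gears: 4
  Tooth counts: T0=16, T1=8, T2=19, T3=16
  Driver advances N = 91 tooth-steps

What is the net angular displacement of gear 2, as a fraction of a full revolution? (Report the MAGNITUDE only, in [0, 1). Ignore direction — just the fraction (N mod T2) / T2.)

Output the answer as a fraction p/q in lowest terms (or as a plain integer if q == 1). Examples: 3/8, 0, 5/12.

Chain of 4 gears, tooth counts: [16, 8, 19, 16]
  gear 0: T0=16, direction=positive, advance = 91 mod 16 = 11 teeth = 11/16 turn
  gear 1: T1=8, direction=negative, advance = 91 mod 8 = 3 teeth = 3/8 turn
  gear 2: T2=19, direction=positive, advance = 91 mod 19 = 15 teeth = 15/19 turn
  gear 3: T3=16, direction=negative, advance = 91 mod 16 = 11 teeth = 11/16 turn
Gear 2: 91 mod 19 = 15
Fraction = 15 / 19 = 15/19 (gcd(15,19)=1) = 15/19

Answer: 15/19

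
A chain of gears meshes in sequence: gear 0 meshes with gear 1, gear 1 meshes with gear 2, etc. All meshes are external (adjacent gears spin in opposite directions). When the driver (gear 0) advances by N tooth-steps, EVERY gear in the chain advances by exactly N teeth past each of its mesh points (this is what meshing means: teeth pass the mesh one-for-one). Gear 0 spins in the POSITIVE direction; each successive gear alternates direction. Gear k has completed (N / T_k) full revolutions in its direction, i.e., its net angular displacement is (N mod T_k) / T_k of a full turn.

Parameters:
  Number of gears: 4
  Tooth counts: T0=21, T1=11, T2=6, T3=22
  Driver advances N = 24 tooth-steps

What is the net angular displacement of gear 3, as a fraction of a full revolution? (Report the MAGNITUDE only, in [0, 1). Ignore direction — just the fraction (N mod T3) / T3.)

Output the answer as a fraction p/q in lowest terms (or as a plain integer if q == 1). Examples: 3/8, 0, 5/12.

Chain of 4 gears, tooth counts: [21, 11, 6, 22]
  gear 0: T0=21, direction=positive, advance = 24 mod 21 = 3 teeth = 3/21 turn
  gear 1: T1=11, direction=negative, advance = 24 mod 11 = 2 teeth = 2/11 turn
  gear 2: T2=6, direction=positive, advance = 24 mod 6 = 0 teeth = 0/6 turn
  gear 3: T3=22, direction=negative, advance = 24 mod 22 = 2 teeth = 2/22 turn
Gear 3: 24 mod 22 = 2
Fraction = 2 / 22 = 1/11 (gcd(2,22)=2) = 1/11

Answer: 1/11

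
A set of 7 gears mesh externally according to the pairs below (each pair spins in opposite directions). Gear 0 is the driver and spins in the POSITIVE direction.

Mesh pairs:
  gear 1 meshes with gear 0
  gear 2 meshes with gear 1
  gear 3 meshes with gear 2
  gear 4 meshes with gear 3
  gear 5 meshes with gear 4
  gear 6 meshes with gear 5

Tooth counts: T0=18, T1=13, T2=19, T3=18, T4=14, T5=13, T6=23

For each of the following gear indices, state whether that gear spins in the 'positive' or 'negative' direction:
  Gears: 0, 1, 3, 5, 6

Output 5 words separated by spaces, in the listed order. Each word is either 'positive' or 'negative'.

Gear 0 (driver): positive (depth 0)
  gear 1: meshes with gear 0 -> depth 1 -> negative (opposite of gear 0)
  gear 2: meshes with gear 1 -> depth 2 -> positive (opposite of gear 1)
  gear 3: meshes with gear 2 -> depth 3 -> negative (opposite of gear 2)
  gear 4: meshes with gear 3 -> depth 4 -> positive (opposite of gear 3)
  gear 5: meshes with gear 4 -> depth 5 -> negative (opposite of gear 4)
  gear 6: meshes with gear 5 -> depth 6 -> positive (opposite of gear 5)
Queried indices 0, 1, 3, 5, 6 -> positive, negative, negative, negative, positive

Answer: positive negative negative negative positive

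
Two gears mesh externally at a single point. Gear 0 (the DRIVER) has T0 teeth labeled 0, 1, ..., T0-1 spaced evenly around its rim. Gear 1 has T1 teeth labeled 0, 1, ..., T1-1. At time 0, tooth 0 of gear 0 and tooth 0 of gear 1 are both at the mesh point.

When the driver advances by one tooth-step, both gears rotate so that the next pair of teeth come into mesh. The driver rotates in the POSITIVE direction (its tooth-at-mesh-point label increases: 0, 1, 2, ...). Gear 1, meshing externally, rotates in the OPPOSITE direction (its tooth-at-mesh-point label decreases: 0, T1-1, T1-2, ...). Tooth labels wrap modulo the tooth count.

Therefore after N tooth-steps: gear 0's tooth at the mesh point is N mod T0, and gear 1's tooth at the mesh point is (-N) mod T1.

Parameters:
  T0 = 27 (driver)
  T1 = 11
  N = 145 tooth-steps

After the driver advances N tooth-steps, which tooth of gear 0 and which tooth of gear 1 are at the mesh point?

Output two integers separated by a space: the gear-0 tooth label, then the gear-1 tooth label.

Gear 0 (driver, T0=27): tooth at mesh = N mod T0
  145 = 5 * 27 + 10, so 145 mod 27 = 10
  gear 0 tooth = 10
Gear 1 (driven, T1=11): tooth at mesh = (-N) mod T1
  145 = 13 * 11 + 2, so 145 mod 11 = 2
  (-145) mod 11 = (-2) mod 11 = 11 - 2 = 9
Mesh after 145 steps: gear-0 tooth 10 meets gear-1 tooth 9

Answer: 10 9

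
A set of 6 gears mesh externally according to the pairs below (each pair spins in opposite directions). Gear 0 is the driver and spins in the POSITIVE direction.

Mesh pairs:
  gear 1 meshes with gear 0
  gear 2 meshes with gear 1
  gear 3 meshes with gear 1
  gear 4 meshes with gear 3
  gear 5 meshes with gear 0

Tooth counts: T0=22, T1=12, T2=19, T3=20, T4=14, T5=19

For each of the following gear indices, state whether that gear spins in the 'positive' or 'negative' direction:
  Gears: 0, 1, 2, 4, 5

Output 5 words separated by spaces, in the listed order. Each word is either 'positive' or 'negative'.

Answer: positive negative positive negative negative

Derivation:
Gear 0 (driver): positive (depth 0)
  gear 1: meshes with gear 0 -> depth 1 -> negative (opposite of gear 0)
  gear 2: meshes with gear 1 -> depth 2 -> positive (opposite of gear 1)
  gear 3: meshes with gear 1 -> depth 2 -> positive (opposite of gear 1)
  gear 4: meshes with gear 3 -> depth 3 -> negative (opposite of gear 3)
  gear 5: meshes with gear 0 -> depth 1 -> negative (opposite of gear 0)
Queried indices 0, 1, 2, 4, 5 -> positive, negative, positive, negative, negative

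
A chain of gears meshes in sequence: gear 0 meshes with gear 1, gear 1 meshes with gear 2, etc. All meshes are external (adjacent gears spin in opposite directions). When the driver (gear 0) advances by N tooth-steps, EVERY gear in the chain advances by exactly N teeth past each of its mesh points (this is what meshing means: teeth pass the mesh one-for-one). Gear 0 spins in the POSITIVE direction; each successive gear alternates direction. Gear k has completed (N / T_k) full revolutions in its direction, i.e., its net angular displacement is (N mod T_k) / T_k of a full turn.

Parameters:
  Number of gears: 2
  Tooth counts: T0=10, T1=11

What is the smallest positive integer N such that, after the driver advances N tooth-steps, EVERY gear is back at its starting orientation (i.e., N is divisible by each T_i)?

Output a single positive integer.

Gear k returns to start when N is a multiple of T_k.
All gears at start simultaneously when N is a common multiple of [10, 11]; the smallest such N is lcm(10, 11).
Start: lcm = T0 = 10
Fold in T1=11: gcd(10, 11) = 1; lcm(10, 11) = 10 * 11 / 1 = 110 / 1 = 110
Full cycle length = 110

Answer: 110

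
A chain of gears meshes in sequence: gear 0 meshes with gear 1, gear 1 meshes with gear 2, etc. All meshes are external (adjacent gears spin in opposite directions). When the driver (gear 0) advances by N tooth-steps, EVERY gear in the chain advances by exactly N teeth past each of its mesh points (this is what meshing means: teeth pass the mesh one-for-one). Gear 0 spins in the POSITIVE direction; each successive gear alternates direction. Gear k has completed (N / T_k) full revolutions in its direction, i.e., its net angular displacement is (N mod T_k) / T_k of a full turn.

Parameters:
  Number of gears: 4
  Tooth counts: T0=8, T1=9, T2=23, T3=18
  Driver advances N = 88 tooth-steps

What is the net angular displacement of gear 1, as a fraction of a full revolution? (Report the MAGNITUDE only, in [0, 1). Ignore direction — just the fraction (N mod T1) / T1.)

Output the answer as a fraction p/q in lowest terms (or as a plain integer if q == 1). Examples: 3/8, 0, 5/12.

Chain of 4 gears, tooth counts: [8, 9, 23, 18]
  gear 0: T0=8, direction=positive, advance = 88 mod 8 = 0 teeth = 0/8 turn
  gear 1: T1=9, direction=negative, advance = 88 mod 9 = 7 teeth = 7/9 turn
  gear 2: T2=23, direction=positive, advance = 88 mod 23 = 19 teeth = 19/23 turn
  gear 3: T3=18, direction=negative, advance = 88 mod 18 = 16 teeth = 16/18 turn
Gear 1: 88 mod 9 = 7
Fraction = 7 / 9 = 7/9 (gcd(7,9)=1) = 7/9

Answer: 7/9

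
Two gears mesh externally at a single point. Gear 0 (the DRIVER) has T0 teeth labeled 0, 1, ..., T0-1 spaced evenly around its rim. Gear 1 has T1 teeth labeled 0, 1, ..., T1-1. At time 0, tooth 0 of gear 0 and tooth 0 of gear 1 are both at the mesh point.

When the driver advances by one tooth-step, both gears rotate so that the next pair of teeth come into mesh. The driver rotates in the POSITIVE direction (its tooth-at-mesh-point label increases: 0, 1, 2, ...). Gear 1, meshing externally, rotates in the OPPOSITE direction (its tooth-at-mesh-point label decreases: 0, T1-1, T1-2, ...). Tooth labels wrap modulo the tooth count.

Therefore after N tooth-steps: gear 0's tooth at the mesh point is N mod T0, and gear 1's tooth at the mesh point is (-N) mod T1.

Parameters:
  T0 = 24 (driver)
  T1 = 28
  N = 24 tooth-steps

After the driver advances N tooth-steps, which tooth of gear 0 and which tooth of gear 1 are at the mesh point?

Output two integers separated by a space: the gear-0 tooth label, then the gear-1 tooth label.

Answer: 0 4

Derivation:
Gear 0 (driver, T0=24): tooth at mesh = N mod T0
  24 = 1 * 24 + 0, so 24 mod 24 = 0
  gear 0 tooth = 0
Gear 1 (driven, T1=28): tooth at mesh = (-N) mod T1
  24 = 0 * 28 + 24, so 24 mod 28 = 24
  (-24) mod 28 = (-24) mod 28 = 28 - 24 = 4
Mesh after 24 steps: gear-0 tooth 0 meets gear-1 tooth 4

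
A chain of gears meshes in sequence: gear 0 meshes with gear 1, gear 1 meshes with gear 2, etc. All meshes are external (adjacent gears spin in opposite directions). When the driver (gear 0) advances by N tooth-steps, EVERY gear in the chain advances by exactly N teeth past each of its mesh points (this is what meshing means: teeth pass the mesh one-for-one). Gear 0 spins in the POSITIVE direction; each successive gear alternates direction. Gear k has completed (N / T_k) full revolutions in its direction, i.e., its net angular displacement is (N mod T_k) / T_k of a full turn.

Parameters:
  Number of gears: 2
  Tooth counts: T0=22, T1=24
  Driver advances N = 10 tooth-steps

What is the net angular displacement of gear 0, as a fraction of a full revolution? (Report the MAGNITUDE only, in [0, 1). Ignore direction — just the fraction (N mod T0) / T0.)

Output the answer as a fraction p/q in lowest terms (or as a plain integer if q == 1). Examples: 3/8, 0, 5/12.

Chain of 2 gears, tooth counts: [22, 24]
  gear 0: T0=22, direction=positive, advance = 10 mod 22 = 10 teeth = 10/22 turn
  gear 1: T1=24, direction=negative, advance = 10 mod 24 = 10 teeth = 10/24 turn
Gear 0: 10 mod 22 = 10
Fraction = 10 / 22 = 5/11 (gcd(10,22)=2) = 5/11

Answer: 5/11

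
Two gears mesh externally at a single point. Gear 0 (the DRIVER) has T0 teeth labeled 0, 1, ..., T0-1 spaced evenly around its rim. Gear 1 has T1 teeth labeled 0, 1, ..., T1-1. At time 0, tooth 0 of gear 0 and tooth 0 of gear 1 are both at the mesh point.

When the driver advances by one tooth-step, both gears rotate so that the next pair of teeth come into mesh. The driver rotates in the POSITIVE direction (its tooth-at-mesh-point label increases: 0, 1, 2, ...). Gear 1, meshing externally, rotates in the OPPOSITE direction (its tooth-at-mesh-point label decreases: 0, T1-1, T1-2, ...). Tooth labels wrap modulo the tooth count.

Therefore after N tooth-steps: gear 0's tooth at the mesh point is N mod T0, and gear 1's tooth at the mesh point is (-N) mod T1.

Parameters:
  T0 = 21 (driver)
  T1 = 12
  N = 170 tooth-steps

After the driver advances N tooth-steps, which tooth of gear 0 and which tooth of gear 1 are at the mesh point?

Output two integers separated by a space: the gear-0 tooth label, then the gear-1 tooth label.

Answer: 2 10

Derivation:
Gear 0 (driver, T0=21): tooth at mesh = N mod T0
  170 = 8 * 21 + 2, so 170 mod 21 = 2
  gear 0 tooth = 2
Gear 1 (driven, T1=12): tooth at mesh = (-N) mod T1
  170 = 14 * 12 + 2, so 170 mod 12 = 2
  (-170) mod 12 = (-2) mod 12 = 12 - 2 = 10
Mesh after 170 steps: gear-0 tooth 2 meets gear-1 tooth 10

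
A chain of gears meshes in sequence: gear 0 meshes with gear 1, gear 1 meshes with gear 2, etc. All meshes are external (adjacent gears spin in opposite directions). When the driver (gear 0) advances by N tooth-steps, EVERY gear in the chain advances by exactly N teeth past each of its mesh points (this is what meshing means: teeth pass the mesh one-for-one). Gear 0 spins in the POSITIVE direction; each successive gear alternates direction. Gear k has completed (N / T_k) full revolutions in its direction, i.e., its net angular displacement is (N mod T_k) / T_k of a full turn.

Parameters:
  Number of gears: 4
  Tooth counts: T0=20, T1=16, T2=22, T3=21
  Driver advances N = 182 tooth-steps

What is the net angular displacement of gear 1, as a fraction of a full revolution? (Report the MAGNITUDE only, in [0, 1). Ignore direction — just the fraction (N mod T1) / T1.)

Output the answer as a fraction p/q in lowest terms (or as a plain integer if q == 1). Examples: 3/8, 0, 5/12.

Answer: 3/8

Derivation:
Chain of 4 gears, tooth counts: [20, 16, 22, 21]
  gear 0: T0=20, direction=positive, advance = 182 mod 20 = 2 teeth = 2/20 turn
  gear 1: T1=16, direction=negative, advance = 182 mod 16 = 6 teeth = 6/16 turn
  gear 2: T2=22, direction=positive, advance = 182 mod 22 = 6 teeth = 6/22 turn
  gear 3: T3=21, direction=negative, advance = 182 mod 21 = 14 teeth = 14/21 turn
Gear 1: 182 mod 16 = 6
Fraction = 6 / 16 = 3/8 (gcd(6,16)=2) = 3/8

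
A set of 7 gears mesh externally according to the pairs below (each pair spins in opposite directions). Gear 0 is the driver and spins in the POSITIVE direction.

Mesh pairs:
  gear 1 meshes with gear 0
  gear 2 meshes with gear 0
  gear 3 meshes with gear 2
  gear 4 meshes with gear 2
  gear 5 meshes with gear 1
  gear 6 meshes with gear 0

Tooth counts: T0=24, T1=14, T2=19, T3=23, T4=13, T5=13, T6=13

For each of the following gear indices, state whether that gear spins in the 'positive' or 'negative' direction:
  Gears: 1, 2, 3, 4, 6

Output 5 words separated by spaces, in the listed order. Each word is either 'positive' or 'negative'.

Answer: negative negative positive positive negative

Derivation:
Gear 0 (driver): positive (depth 0)
  gear 1: meshes with gear 0 -> depth 1 -> negative (opposite of gear 0)
  gear 2: meshes with gear 0 -> depth 1 -> negative (opposite of gear 0)
  gear 3: meshes with gear 2 -> depth 2 -> positive (opposite of gear 2)
  gear 4: meshes with gear 2 -> depth 2 -> positive (opposite of gear 2)
  gear 5: meshes with gear 1 -> depth 2 -> positive (opposite of gear 1)
  gear 6: meshes with gear 0 -> depth 1 -> negative (opposite of gear 0)
Queried indices 1, 2, 3, 4, 6 -> negative, negative, positive, positive, negative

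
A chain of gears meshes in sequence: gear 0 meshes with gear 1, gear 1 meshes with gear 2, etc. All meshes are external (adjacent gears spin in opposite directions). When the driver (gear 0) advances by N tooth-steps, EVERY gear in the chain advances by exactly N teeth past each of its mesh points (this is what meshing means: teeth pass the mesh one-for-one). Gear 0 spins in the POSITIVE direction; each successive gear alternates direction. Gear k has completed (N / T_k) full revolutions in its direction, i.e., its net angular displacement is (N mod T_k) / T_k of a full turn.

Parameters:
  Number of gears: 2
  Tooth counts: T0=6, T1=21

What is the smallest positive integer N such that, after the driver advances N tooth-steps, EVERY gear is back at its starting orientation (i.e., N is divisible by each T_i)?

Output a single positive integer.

Answer: 42

Derivation:
Gear k returns to start when N is a multiple of T_k.
All gears at start simultaneously when N is a common multiple of [6, 21]; the smallest such N is lcm(6, 21).
Start: lcm = T0 = 6
Fold in T1=21: gcd(6, 21) = 3; lcm(6, 21) = 6 * 21 / 3 = 126 / 3 = 42
Full cycle length = 42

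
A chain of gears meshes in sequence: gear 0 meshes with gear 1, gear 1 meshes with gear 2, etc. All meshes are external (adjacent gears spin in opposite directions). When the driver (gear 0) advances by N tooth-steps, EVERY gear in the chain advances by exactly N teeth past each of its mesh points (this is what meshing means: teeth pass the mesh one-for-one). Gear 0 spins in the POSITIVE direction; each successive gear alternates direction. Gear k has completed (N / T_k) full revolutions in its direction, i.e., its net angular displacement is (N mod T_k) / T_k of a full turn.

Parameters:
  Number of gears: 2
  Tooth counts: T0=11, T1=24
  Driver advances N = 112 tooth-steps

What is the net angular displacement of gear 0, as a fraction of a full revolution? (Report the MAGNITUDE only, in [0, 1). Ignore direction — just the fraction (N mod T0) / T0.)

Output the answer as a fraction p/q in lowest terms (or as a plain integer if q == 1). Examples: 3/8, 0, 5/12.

Answer: 2/11

Derivation:
Chain of 2 gears, tooth counts: [11, 24]
  gear 0: T0=11, direction=positive, advance = 112 mod 11 = 2 teeth = 2/11 turn
  gear 1: T1=24, direction=negative, advance = 112 mod 24 = 16 teeth = 16/24 turn
Gear 0: 112 mod 11 = 2
Fraction = 2 / 11 = 2/11 (gcd(2,11)=1) = 2/11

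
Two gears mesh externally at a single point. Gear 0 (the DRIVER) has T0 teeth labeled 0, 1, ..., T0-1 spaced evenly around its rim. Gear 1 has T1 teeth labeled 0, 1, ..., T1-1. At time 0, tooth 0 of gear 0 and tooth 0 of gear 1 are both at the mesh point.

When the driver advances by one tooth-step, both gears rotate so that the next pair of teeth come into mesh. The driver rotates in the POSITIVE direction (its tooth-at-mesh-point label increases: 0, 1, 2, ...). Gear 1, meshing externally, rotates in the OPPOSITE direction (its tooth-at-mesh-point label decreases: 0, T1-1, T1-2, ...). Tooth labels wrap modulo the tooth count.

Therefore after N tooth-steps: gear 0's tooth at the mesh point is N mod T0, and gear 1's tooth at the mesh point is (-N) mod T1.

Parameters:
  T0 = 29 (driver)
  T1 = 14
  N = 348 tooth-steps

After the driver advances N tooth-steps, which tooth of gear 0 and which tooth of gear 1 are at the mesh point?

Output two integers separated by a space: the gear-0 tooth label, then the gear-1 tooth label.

Answer: 0 2

Derivation:
Gear 0 (driver, T0=29): tooth at mesh = N mod T0
  348 = 12 * 29 + 0, so 348 mod 29 = 0
  gear 0 tooth = 0
Gear 1 (driven, T1=14): tooth at mesh = (-N) mod T1
  348 = 24 * 14 + 12, so 348 mod 14 = 12
  (-348) mod 14 = (-12) mod 14 = 14 - 12 = 2
Mesh after 348 steps: gear-0 tooth 0 meets gear-1 tooth 2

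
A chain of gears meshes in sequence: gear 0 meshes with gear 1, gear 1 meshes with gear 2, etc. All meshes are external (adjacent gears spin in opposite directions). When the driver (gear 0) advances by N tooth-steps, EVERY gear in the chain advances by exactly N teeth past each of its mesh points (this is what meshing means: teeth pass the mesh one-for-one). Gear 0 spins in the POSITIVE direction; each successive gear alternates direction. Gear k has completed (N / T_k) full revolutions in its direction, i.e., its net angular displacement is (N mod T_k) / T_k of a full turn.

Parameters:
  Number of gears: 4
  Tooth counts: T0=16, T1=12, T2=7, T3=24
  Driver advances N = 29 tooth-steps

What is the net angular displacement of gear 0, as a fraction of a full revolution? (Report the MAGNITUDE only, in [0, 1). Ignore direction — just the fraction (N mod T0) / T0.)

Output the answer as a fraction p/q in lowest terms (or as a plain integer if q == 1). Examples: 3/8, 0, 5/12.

Chain of 4 gears, tooth counts: [16, 12, 7, 24]
  gear 0: T0=16, direction=positive, advance = 29 mod 16 = 13 teeth = 13/16 turn
  gear 1: T1=12, direction=negative, advance = 29 mod 12 = 5 teeth = 5/12 turn
  gear 2: T2=7, direction=positive, advance = 29 mod 7 = 1 teeth = 1/7 turn
  gear 3: T3=24, direction=negative, advance = 29 mod 24 = 5 teeth = 5/24 turn
Gear 0: 29 mod 16 = 13
Fraction = 13 / 16 = 13/16 (gcd(13,16)=1) = 13/16

Answer: 13/16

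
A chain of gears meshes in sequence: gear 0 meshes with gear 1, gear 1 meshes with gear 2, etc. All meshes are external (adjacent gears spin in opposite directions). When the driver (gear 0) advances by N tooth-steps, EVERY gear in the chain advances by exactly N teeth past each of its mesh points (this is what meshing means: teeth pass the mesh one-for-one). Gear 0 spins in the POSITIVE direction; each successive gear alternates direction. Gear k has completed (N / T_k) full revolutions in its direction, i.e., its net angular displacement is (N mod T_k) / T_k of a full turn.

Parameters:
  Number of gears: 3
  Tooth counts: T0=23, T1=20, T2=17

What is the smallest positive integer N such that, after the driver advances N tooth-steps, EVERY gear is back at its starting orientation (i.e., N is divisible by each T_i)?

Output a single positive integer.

Gear k returns to start when N is a multiple of T_k.
All gears at start simultaneously when N is a common multiple of [23, 20, 17]; the smallest such N is lcm(23, 20, 17).
Start: lcm = T0 = 23
Fold in T1=20: gcd(23, 20) = 1; lcm(23, 20) = 23 * 20 / 1 = 460 / 1 = 460
Fold in T2=17: gcd(460, 17) = 1; lcm(460, 17) = 460 * 17 / 1 = 7820 / 1 = 7820
Full cycle length = 7820

Answer: 7820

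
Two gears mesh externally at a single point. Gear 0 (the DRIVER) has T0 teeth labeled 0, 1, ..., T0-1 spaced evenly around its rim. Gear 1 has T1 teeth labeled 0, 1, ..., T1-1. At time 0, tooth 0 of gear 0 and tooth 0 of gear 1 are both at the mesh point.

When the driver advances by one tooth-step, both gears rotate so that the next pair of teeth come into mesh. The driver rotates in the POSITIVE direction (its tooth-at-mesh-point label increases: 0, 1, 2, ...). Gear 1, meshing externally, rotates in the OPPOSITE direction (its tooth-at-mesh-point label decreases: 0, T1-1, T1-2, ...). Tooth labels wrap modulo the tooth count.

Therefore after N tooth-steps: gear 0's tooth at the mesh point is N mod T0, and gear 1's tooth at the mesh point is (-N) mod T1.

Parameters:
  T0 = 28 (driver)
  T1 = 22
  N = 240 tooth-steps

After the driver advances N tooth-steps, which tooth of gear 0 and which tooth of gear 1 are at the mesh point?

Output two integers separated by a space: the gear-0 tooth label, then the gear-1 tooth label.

Gear 0 (driver, T0=28): tooth at mesh = N mod T0
  240 = 8 * 28 + 16, so 240 mod 28 = 16
  gear 0 tooth = 16
Gear 1 (driven, T1=22): tooth at mesh = (-N) mod T1
  240 = 10 * 22 + 20, so 240 mod 22 = 20
  (-240) mod 22 = (-20) mod 22 = 22 - 20 = 2
Mesh after 240 steps: gear-0 tooth 16 meets gear-1 tooth 2

Answer: 16 2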